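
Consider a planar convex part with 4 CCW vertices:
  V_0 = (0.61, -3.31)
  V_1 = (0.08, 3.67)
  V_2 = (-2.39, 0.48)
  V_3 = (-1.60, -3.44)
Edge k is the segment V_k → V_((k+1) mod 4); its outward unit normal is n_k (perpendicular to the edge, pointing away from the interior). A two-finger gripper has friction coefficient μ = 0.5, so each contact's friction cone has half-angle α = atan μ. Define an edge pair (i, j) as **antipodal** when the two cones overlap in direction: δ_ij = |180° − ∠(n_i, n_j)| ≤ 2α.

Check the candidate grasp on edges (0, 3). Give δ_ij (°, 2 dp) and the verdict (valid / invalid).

α = atan 0.5 = 26.57°;  2α = 53.13°
edge 0: e_0 = (-0.53, +6.98);  n_0 = (+0.9971, +0.0757)
edge 3: e_3 = (+2.21, +0.13);  n_3 = (+0.0587, -0.9983)
∠(n_0, n_3) = 90.98°
δ = |180° − 90.98°| = 89.02°
89.02° > 2α = 53.13°  →  invalid

δ = 89.02°, invalid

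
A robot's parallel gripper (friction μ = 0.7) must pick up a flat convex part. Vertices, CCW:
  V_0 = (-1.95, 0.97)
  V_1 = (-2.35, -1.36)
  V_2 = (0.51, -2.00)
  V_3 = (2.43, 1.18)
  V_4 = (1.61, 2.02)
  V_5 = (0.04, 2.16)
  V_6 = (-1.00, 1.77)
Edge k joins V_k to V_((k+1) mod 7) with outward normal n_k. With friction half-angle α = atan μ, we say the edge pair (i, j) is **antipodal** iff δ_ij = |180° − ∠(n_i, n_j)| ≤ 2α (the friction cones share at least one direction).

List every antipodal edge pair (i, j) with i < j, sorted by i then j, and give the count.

count = 9; pairs: (0,2), (0,3), (1,3), (1,4), (1,5), (1,6), (2,4), (2,5), (2,6)

α = atan 0.7 = 34.99°;  2α = 69.98°
n_0 = (-0.9856, +0.1692)
n_1 = (-0.2184, -0.9759)
n_2 = (+0.8561, -0.5169)
n_3 = (+0.7156, +0.6985)
n_4 = (+0.0888, +0.9960)
n_5 = (-0.3511, +0.9363)
n_6 = (-0.6441, +0.7649)
  (0,1): δ = 92.87°  ·
  (0,2): δ = 21.38°  ✓
  (0,3): δ = 54.05°  ✓
  (0,4): δ = 94.65°  ·
  (0,5): δ = 120.30°  ·
  (0,6): δ = 139.84°  ·
  (1,2): δ = 108.51°  ·
  (1,3): δ = 33.08°  ✓
  (1,4): δ = 7.52°  ✓
  (1,5): δ = 33.17°  ✓
  (1,6): δ = 52.71°  ✓
  (2,3): δ = 104.57°  ·
  (2,4): δ = 63.97°  ✓
  (2,5): δ = 38.32°  ✓
  (2,6): δ = 18.78°  ✓
  (3,4): δ = 139.41°  ·
  (3,5): δ = 113.75°  ·
  (3,6): δ = 94.21°  ·
  (4,5): δ = 154.35°  ·
  (4,6): δ = 134.80°  ·
  (5,6): δ = 160.46°  ·
antipodal pairs: 9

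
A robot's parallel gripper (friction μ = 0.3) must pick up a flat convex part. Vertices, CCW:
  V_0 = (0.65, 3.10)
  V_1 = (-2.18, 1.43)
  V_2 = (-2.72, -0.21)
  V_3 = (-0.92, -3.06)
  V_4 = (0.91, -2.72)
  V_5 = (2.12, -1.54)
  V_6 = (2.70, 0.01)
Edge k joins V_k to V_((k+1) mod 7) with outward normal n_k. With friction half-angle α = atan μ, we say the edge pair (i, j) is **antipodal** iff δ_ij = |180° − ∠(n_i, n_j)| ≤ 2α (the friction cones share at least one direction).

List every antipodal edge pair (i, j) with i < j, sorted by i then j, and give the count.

α = atan 0.3 = 16.70°;  2α = 33.40°
n_0 = (-0.5082, +0.8612)
n_1 = (-0.9498, +0.3128)
n_2 = (-0.8455, -0.5340)
n_3 = (+0.1827, -0.9832)
n_4 = (+0.6982, -0.7159)
n_5 = (+0.9366, -0.3505)
n_6 = (+0.8333, +0.5528)
  (0,1): δ = 138.77°  ·
  (0,2): δ = 88.27°  ·
  (0,3): δ = 20.02°  ✓
  (0,4): δ = 13.74°  ✓
  (0,5): δ = 38.94°  ·
  (0,6): δ = 93.02°  ·
  (1,2): δ = 129.50°  ·
  (1,3): δ = 61.25°  ·
  (1,4): δ = 27.49°  ✓
  (1,5): δ = 2.29°  ✓
  (1,6): δ = 51.79°  ·
  (2,3): δ = 111.75°  ·
  (2,4): δ = 77.99°  ·
  (2,5): δ = 52.79°  ·
  (2,6): δ = 1.29°  ✓
  (3,4): δ = 146.24°  ·
  (3,5): δ = 121.04°  ·
  (3,6): δ = 66.96°  ·
  (4,5): δ = 154.80°  ·
  (4,6): δ = 100.72°  ·
  (5,6): δ = 125.92°  ·
antipodal pairs: 5

count = 5; pairs: (0,3), (0,4), (1,4), (1,5), (2,6)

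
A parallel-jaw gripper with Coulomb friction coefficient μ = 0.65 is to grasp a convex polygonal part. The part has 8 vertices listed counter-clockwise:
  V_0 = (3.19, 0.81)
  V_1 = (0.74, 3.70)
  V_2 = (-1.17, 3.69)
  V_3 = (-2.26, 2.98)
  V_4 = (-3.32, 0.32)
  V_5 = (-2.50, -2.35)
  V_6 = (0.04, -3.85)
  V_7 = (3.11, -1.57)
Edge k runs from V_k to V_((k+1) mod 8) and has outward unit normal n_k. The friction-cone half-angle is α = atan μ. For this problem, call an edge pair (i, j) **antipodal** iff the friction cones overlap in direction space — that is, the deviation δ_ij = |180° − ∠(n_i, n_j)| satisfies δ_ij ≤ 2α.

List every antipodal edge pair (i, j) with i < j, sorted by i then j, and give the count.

count = 12; pairs: (0,3), (0,4), (0,5), (1,5), (1,6), (2,5), (2,6), (2,7), (3,6), (3,7), (4,7), (5,7)

α = atan 0.65 = 33.02°;  2α = 66.05°
n_0 = (+0.7628, +0.6467)
n_1 = (-0.0052, +1.0000)
n_2 = (-0.5458, +0.8379)
n_3 = (-0.9290, +0.3702)
n_4 = (-0.9559, -0.2936)
n_5 = (-0.5085, -0.8611)
n_6 = (+0.5962, -0.8028)
n_7 = (+0.9994, -0.0336)
  (0,1): δ = 129.99°  ·
  (0,2): δ = 97.21°  ·
  (0,3): δ = 62.02°  ✓
  (0,4): δ = 23.22°  ✓
  (0,5): δ = 19.15°  ✓
  (0,6): δ = 86.31°  ·
  (0,7): δ = 137.79°  ·
  (1,2): δ = 147.22°  ·
  (1,3): δ = 112.03°  ·
  (1,4): δ = 73.23°  ·
  (1,5): δ = 30.86°  ✓
  (1,6): δ = 36.30°  ✓
  (1,7): δ = 87.77°  ·
  (2,3): δ = 144.81°  ·
  (2,4): δ = 106.01°  ·
  (2,5): δ = 63.64°  ✓
  (2,6): δ = 3.52°  ✓
  (2,7): δ = 55.00°  ✓
  (3,4): δ = 141.20°  ·
  (3,5): δ = 98.84°  ·
  (3,6): δ = 31.67°  ✓
  (3,7): δ = 19.80°  ✓
  (4,5): δ = 137.64°  ·
  (4,6): δ = 70.47°  ·
  (4,7): δ = 19.00°  ✓
  (5,6): δ = 112.84°  ·
  (5,7): δ = 61.36°  ✓
  (6,7): δ = 128.53°  ·
antipodal pairs: 12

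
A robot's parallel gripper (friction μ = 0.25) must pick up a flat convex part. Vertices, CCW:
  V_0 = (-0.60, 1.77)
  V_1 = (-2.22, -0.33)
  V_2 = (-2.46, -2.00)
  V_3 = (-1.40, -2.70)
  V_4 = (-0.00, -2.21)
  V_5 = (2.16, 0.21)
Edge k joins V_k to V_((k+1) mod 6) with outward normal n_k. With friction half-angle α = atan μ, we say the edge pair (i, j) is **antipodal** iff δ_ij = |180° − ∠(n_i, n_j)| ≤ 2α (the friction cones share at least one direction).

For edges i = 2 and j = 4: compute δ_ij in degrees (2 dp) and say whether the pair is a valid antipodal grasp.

δ = 98.31°, invalid

α = atan 0.25 = 14.04°;  2α = 28.07°
edge 2: e_2 = (+1.06, -0.70);  n_2 = (-0.5511, -0.8345)
edge 4: e_4 = (+2.16, +2.42);  n_4 = (+0.7460, -0.6659)
∠(n_2, n_4) = 81.69°
δ = |180° − 81.69°| = 98.31°
98.31° > 2α = 28.07°  →  invalid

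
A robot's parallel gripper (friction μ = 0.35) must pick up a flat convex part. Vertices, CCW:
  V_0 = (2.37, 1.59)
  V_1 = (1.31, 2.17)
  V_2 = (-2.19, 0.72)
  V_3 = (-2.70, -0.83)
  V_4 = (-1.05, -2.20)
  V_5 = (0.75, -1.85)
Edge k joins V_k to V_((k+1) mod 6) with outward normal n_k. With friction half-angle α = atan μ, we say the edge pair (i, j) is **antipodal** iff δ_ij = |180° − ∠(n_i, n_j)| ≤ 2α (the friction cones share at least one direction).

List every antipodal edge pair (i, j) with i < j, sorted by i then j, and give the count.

count = 3; pairs: (0,3), (1,4), (2,5)

α = atan 0.35 = 19.29°;  2α = 38.58°
n_0 = (+0.4800, +0.8773)
n_1 = (-0.3827, +0.9239)
n_2 = (-0.9499, +0.3125)
n_3 = (-0.6388, -0.7694)
n_4 = (+0.1909, -0.9816)
n_5 = (+0.9047, -0.4261)
  (0,1): δ = 128.81°  ·
  (0,2): δ = 79.53°  ·
  (0,3): δ = 11.02°  ✓
  (0,4): δ = 39.69°  ·
  (0,5): δ = 93.47°  ·
  (1,2): δ = 130.72°  ·
  (1,3): δ = 62.21°  ·
  (1,4): δ = 11.50°  ✓
  (1,5): δ = 42.28°  ·
  (2,3): δ = 111.49°  ·
  (2,4): δ = 60.78°  ·
  (2,5): δ = 7.00°  ✓
  (3,4): δ = 129.29°  ·
  (3,5): δ = 75.51°  ·
  (4,5): δ = 126.22°  ·
antipodal pairs: 3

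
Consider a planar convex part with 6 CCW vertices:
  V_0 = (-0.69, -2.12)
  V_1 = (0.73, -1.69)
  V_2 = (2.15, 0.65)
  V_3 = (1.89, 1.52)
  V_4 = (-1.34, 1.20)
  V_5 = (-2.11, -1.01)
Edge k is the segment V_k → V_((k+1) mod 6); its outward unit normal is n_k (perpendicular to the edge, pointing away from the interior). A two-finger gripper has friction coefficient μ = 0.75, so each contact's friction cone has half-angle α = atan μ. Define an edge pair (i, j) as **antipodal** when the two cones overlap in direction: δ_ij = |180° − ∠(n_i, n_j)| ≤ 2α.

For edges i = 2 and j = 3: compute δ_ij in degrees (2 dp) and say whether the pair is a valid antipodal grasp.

α = atan 0.75 = 36.87°;  2α = 73.74°
edge 2: e_2 = (-0.26, +0.87);  n_2 = (+0.9581, +0.2863)
edge 3: e_3 = (-3.23, -0.32);  n_3 = (-0.0986, +0.9951)
∠(n_2, n_3) = 79.02°
δ = |180° − 79.02°| = 100.98°
100.98° > 2α = 73.74°  →  invalid

δ = 100.98°, invalid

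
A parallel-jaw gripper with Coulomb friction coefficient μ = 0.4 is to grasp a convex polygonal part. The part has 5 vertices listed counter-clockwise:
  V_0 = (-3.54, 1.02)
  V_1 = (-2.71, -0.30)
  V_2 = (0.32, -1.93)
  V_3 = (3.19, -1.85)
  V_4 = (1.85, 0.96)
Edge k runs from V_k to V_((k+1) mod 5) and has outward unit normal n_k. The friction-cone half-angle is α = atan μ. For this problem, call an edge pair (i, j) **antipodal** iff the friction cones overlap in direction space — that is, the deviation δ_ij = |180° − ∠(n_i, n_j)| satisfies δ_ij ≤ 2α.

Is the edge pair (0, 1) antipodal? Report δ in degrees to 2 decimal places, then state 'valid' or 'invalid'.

δ = 150.44°, invalid

α = atan 0.4 = 21.80°;  2α = 43.60°
edge 0: e_0 = (+0.83, -1.32);  n_0 = (-0.8466, -0.5323)
edge 1: e_1 = (+3.03, -1.63);  n_1 = (-0.4738, -0.8807)
∠(n_0, n_1) = 29.56°
δ = |180° − 29.56°| = 150.44°
150.44° > 2α = 43.60°  →  invalid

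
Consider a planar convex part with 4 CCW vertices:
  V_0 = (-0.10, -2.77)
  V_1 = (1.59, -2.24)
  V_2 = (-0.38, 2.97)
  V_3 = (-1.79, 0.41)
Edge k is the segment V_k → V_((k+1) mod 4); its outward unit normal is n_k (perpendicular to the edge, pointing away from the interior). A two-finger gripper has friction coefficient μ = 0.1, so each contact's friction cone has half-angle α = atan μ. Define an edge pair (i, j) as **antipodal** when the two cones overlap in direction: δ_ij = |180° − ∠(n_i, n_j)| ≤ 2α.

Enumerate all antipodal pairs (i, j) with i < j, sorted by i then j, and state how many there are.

α = atan 0.1 = 5.71°;  2α = 11.42°
n_0 = (+0.2992, -0.9542)
n_1 = (+0.9354, +0.3537)
n_2 = (-0.8759, +0.4824)
n_3 = (-0.8830, -0.4693)
  (0,1): δ = 86.70°  ·
  (0,2): δ = 43.74°  ·
  (0,3): δ = 100.58°  ·
  (1,2): δ = 49.56°  ·
  (1,3): δ = 7.28°  ✓
  (2,3): δ = 123.17°  ·
antipodal pairs: 1

count = 1; pairs: (1,3)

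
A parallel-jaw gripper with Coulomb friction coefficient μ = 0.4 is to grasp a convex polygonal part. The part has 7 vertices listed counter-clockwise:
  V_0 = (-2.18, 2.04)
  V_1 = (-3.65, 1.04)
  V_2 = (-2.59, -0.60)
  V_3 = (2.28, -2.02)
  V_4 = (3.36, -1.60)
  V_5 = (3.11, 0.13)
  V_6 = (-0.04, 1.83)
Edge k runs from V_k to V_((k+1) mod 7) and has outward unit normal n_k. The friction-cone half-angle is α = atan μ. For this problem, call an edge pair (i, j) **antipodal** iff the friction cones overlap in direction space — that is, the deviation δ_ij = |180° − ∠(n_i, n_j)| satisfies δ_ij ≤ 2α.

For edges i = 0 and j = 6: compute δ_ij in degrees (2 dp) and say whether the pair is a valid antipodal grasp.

δ = 140.17°, invalid

α = atan 0.4 = 21.80°;  2α = 43.60°
edge 0: e_0 = (-1.47, -1.00);  n_0 = (-0.5625, +0.8268)
edge 6: e_6 = (-2.14, +0.21);  n_6 = (+0.0977, +0.9952)
∠(n_0, n_6) = 39.83°
δ = |180° − 39.83°| = 140.17°
140.17° > 2α = 43.60°  →  invalid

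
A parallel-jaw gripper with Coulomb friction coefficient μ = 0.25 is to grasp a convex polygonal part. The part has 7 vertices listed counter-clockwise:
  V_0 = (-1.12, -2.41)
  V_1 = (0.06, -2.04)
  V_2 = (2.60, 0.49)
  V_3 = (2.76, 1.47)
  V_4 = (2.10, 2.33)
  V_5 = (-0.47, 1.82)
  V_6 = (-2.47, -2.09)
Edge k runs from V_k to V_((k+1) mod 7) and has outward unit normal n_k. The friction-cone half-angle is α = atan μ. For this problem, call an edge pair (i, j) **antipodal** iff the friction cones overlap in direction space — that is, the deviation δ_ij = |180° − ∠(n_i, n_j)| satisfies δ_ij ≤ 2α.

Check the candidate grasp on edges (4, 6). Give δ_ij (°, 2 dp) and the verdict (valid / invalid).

α = atan 0.25 = 14.04°;  2α = 28.07°
edge 4: e_4 = (-2.57, -0.51);  n_4 = (-0.1946, +0.9809)
edge 6: e_6 = (+1.35, -0.32);  n_6 = (-0.2306, -0.9730)
∠(n_4, n_6) = 155.44°
δ = |180° − 155.44°| = 24.56°
24.56° ≤ 2α = 28.07°  →  valid

δ = 24.56°, valid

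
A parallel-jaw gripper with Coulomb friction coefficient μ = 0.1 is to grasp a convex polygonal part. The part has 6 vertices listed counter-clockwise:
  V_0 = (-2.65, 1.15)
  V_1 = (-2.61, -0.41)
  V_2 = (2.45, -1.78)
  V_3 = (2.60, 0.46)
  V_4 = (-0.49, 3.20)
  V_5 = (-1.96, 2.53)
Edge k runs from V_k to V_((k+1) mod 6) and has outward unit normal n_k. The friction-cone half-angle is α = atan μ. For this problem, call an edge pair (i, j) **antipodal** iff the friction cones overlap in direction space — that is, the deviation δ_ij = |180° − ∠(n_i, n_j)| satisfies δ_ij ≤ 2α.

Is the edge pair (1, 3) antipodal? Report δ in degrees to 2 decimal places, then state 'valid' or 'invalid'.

δ = 26.41°, invalid

α = atan 0.1 = 5.71°;  2α = 11.42°
edge 1: e_1 = (+5.06, -1.37);  n_1 = (-0.2613, -0.9652)
edge 3: e_3 = (-3.09, +2.74);  n_3 = (+0.6635, +0.7482)
∠(n_1, n_3) = 153.59°
δ = |180° − 153.59°| = 26.41°
26.41° > 2α = 11.42°  →  invalid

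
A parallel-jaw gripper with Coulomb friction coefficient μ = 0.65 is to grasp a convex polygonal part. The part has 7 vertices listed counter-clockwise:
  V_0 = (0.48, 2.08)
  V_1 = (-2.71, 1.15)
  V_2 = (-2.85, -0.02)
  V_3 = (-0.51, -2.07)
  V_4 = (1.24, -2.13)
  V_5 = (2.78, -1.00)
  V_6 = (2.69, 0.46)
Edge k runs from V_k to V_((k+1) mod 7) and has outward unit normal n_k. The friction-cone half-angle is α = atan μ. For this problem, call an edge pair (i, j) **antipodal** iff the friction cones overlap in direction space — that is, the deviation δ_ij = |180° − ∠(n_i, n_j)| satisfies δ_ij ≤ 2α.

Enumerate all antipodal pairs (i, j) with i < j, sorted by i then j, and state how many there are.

count = 9; pairs: (0,2), (0,3), (0,4), (1,4), (1,5), (1,6), (2,5), (2,6), (3,6)

α = atan 0.65 = 33.02°;  2α = 66.05°
n_0 = (-0.2799, +0.9600)
n_1 = (-0.9929, +0.1188)
n_2 = (-0.6590, -0.7522)
n_3 = (-0.0343, -0.9994)
n_4 = (+0.5916, -0.8062)
n_5 = (+0.9981, +0.0615)
n_6 = (+0.5912, +0.8065)
  (0,1): δ = 113.08°  ·
  (0,2): δ = 57.47°  ✓
  (0,3): δ = 18.22°  ✓
  (0,4): δ = 20.02°  ✓
  (0,5): δ = 77.27°  ·
  (0,6): δ = 127.50°  ·
  (1,2): δ = 124.40°  ·
  (1,3): δ = 85.14°  ·
  (1,4): δ = 46.91°  ✓
  (1,5): δ = 10.35°  ✓
  (1,6): δ = 60.58°  ✓
  (2,3): δ = 140.74°  ·
  (2,4): δ = 102.51°  ·
  (2,5): δ = 45.25°  ✓
  (2,6): δ = 4.98°  ✓
  (3,4): δ = 141.77°  ·
  (3,5): δ = 84.51°  ·
  (3,6): δ = 34.28°  ✓
  (4,5): δ = 122.74°  ·
  (4,6): δ = 72.51°  ·
  (5,6): δ = 129.77°  ·
antipodal pairs: 9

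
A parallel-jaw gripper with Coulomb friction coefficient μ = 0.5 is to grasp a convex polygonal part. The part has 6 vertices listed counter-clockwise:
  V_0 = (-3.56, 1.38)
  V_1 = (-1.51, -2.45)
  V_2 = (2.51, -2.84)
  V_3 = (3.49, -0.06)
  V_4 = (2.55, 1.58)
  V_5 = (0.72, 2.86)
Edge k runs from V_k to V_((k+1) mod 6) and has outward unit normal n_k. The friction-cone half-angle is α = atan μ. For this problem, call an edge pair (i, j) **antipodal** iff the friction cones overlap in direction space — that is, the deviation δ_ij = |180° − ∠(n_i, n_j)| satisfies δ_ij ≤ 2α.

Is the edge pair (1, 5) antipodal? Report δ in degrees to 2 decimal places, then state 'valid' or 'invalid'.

δ = 24.62°, valid

α = atan 0.5 = 26.57°;  2α = 53.13°
edge 1: e_1 = (+4.02, -0.39);  n_1 = (-0.0966, -0.9953)
edge 5: e_5 = (-4.28, -1.48);  n_5 = (-0.3268, +0.9451)
∠(n_1, n_5) = 155.38°
δ = |180° − 155.38°| = 24.62°
24.62° ≤ 2α = 53.13°  →  valid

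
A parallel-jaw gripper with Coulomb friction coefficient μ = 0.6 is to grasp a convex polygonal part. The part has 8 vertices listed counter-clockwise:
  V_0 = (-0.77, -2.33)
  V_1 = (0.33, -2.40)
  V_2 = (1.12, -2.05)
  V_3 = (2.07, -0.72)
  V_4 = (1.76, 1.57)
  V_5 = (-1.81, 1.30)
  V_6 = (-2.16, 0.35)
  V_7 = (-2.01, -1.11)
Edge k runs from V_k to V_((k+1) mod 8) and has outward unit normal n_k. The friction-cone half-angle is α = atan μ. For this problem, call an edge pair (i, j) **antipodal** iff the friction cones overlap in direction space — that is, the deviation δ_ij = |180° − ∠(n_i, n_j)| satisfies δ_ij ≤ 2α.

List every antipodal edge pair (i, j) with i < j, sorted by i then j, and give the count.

α = atan 0.6 = 30.96°;  2α = 61.93°
n_0 = (-0.0635, -0.9980)
n_1 = (+0.4051, -0.9143)
n_2 = (+0.8137, -0.5812)
n_3 = (+0.9910, +0.1341)
n_4 = (-0.0754, +0.9972)
n_5 = (-0.9383, +0.3457)
n_6 = (-0.9948, -0.1022)
n_7 = (-0.7013, -0.7128)
  (0,1): δ = 152.46°  ·
  (0,2): δ = 121.90°  ·
  (0,3): δ = 78.65°  ·
  (0,4): δ = 7.97°  ✓
  (0,5): δ = 73.42°  ·
  (0,6): δ = 99.51°  ·
  (0,7): δ = 139.11°  ·
  (1,2): δ = 149.43°  ·
  (1,3): δ = 106.19°  ·
  (1,4): δ = 19.57°  ✓
  (1,5): δ = 45.88°  ✓
  (1,6): δ = 71.97°  ·
  (1,7): δ = 111.57°  ·
  (2,3): δ = 136.75°  ·
  (2,4): δ = 50.14°  ✓
  (2,5): δ = 15.31°  ✓
  (2,6): δ = 41.40°  ✓
  (2,7): δ = 81.00°  ·
  (3,4): δ = 93.38°  ·
  (3,5): δ = 27.93°  ✓
  (3,6): δ = 1.84°  ✓
  (3,7): δ = 37.76°  ✓
  (4,5): δ = 114.55°  ·
  (4,6): δ = 88.46°  ·
  (4,7): δ = 48.86°  ✓
  (5,6): δ = 153.91°  ·
  (5,7): δ = 114.31°  ·
  (6,7): δ = 140.40°  ·
antipodal pairs: 10

count = 10; pairs: (0,4), (1,4), (1,5), (2,4), (2,5), (2,6), (3,5), (3,6), (3,7), (4,7)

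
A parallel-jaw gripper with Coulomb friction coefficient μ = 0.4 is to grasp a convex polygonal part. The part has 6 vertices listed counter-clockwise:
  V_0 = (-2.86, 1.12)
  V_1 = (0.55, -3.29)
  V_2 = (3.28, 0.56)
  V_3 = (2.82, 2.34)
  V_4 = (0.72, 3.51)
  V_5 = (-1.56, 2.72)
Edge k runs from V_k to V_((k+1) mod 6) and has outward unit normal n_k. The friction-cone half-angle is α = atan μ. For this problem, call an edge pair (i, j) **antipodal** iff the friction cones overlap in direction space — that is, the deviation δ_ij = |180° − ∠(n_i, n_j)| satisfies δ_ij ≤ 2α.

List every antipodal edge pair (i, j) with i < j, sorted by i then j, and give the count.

α = atan 0.4 = 21.80°;  2α = 43.60°
n_0 = (-0.7911, -0.6117)
n_1 = (+0.8157, -0.5784)
n_2 = (+0.9682, +0.2502)
n_3 = (+0.4867, +0.8736)
n_4 = (-0.3274, +0.9449)
n_5 = (-0.7761, +0.6306)
  (0,1): δ = 73.05°  ·
  (0,2): δ = 23.22°  ✓
  (0,3): δ = 23.16°  ✓
  (0,4): δ = 71.40°  ·
  (0,5): δ = 103.19°  ·
  (1,2): δ = 130.17°  ·
  (1,3): δ = 83.78°  ·
  (1,4): δ = 35.55°  ✓
  (1,5): δ = 3.75°  ✓
  (2,3): δ = 133.61°  ·
  (2,4): δ = 85.38°  ·
  (2,5): δ = 53.58°  ·
  (3,4): δ = 131.77°  ·
  (3,5): δ = 99.97°  ·
  (4,5): δ = 148.20°  ·
antipodal pairs: 4

count = 4; pairs: (0,2), (0,3), (1,4), (1,5)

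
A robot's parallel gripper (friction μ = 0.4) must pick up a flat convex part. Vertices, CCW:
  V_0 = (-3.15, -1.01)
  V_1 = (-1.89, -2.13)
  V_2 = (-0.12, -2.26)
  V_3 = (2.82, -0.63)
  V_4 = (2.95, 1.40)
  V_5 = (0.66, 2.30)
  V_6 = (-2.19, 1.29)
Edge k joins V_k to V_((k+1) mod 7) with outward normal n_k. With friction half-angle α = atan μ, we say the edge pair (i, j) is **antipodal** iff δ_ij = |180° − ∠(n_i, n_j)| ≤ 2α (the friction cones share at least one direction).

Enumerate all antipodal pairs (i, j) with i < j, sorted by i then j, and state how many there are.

α = atan 0.4 = 21.80°;  2α = 43.60°
n_0 = (-0.6644, -0.7474)
n_1 = (-0.0732, -0.9973)
n_2 = (+0.4849, -0.8746)
n_3 = (+0.9980, -0.0639)
n_4 = (+0.3658, +0.9307)
n_5 = (-0.3340, +0.9426)
n_6 = (-0.9228, +0.3852)
  (0,1): δ = 142.57°  ·
  (0,2): δ = 109.36°  ·
  (0,3): δ = 52.03°  ·
  (0,4): δ = 20.18°  ✓
  (0,5): δ = 61.15°  ·
  (0,6): δ = 108.98°  ·
  (1,2): δ = 146.79°  ·
  (1,3): δ = 89.46°  ·
  (1,4): δ = 17.25°  ✓
  (1,5): δ = 23.71°  ✓
  (1,6): δ = 71.55°  ·
  (2,3): δ = 122.67°  ·
  (2,4): δ = 50.46°  ·
  (2,5): δ = 9.49°  ✓
  (2,6): δ = 38.34°  ✓
  (3,4): δ = 107.79°  ·
  (3,5): δ = 66.82°  ·
  (3,6): δ = 18.99°  ✓
  (4,5): δ = 139.03°  ·
  (4,6): δ = 91.20°  ·
  (5,6): δ = 132.17°  ·
antipodal pairs: 6

count = 6; pairs: (0,4), (1,4), (1,5), (2,5), (2,6), (3,6)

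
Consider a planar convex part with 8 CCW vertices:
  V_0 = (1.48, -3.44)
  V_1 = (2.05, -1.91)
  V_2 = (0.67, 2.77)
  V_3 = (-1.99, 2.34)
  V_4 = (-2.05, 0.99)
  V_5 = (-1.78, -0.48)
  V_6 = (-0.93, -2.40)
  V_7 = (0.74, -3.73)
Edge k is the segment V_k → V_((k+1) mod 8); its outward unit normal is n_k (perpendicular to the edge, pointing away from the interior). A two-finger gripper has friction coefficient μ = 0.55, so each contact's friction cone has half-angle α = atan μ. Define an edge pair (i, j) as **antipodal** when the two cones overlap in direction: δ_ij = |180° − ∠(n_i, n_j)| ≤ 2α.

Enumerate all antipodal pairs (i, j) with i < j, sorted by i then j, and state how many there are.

count = 9; pairs: (0,3), (0,4), (0,5), (1,3), (1,4), (1,5), (1,6), (2,6), (2,7)

α = atan 0.55 = 28.81°;  2α = 57.62°
n_0 = (+0.9371, -0.3491)
n_1 = (+0.9592, +0.2828)
n_2 = (-0.1596, +0.9872)
n_3 = (-0.9990, +0.0444)
n_4 = (-0.9835, -0.1807)
n_5 = (-0.9144, -0.4048)
n_6 = (-0.6230, -0.7822)
n_7 = (+0.3649, -0.9311)
  (0,1): δ = 143.14°  ·
  (0,2): δ = 60.38°  ·
  (0,3): δ = 17.89°  ✓
  (0,4): δ = 30.84°  ✓
  (0,5): δ = 44.31°  ✓
  (0,6): δ = 71.90°  ·
  (0,7): δ = 131.83°  ·
  (1,2): δ = 97.25°  ·
  (1,3): δ = 18.97°  ✓
  (1,4): δ = 6.02°  ✓
  (1,5): δ = 7.45°  ✓
  (1,6): δ = 35.04°  ✓
  (1,7): δ = 94.97°  ·
  (2,3): δ = 101.73°  ·
  (2,4): δ = 88.77°  ·
  (2,5): δ = 75.30°  ·
  (2,6): δ = 47.72°  ✓
  (2,7): δ = 12.22°  ✓
  (3,4): δ = 167.05°  ·
  (3,5): δ = 153.58°  ·
  (3,6): δ = 125.99°  ·
  (3,7): δ = 66.06°  ·
  (4,5): δ = 166.53°  ·
  (4,6): δ = 138.94°  ·
  (4,7): δ = 79.01°  ·
  (5,6): δ = 152.41°  ·
  (5,7): δ = 92.48°  ·
  (6,7): δ = 120.07°  ·
antipodal pairs: 9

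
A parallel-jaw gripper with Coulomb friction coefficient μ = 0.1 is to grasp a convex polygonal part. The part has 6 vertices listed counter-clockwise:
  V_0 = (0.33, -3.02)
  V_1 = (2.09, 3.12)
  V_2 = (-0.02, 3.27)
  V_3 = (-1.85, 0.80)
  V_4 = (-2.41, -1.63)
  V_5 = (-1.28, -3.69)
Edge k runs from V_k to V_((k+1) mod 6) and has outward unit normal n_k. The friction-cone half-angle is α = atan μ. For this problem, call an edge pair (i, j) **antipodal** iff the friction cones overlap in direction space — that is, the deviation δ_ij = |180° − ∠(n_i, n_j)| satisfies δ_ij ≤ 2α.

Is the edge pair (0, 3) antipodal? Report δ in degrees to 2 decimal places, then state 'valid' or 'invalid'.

δ = 3.02°, valid

α = atan 0.1 = 5.71°;  2α = 11.42°
edge 0: e_0 = (+1.76, +6.14);  n_0 = (+0.9613, -0.2755)
edge 3: e_3 = (-0.56, -2.43);  n_3 = (-0.9745, +0.2246)
∠(n_0, n_3) = 176.98°
δ = |180° − 176.98°| = 3.02°
3.02° ≤ 2α = 11.42°  →  valid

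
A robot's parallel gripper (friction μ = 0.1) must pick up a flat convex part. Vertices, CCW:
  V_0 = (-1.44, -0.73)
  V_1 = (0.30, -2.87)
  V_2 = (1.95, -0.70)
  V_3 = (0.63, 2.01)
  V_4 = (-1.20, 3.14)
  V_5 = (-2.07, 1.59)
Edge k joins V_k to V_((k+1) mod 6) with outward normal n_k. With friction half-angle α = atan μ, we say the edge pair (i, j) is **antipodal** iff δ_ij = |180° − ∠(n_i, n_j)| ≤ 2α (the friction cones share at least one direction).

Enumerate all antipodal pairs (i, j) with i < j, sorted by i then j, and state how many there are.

α = atan 0.1 = 5.71°;  2α = 11.42°
n_0 = (-0.7759, -0.6309)
n_1 = (+0.7960, -0.6053)
n_2 = (+0.8990, +0.4379)
n_3 = (+0.5254, +0.8509)
n_4 = (-0.8720, +0.4895)
n_5 = (-0.9651, -0.2621)
  (0,1): δ = 76.36°  ·
  (0,2): δ = 13.14°  ·
  (0,3): δ = 19.19°  ·
  (0,4): δ = 111.58°  ·
  (0,5): δ = 156.08°  ·
  (1,2): δ = 116.78°  ·
  (1,3): δ = 84.45°  ·
  (1,4): δ = 7.94°  ✓
  (1,5): δ = 52.44°  ·
  (2,3): δ = 147.66°  ·
  (2,4): δ = 55.28°  ·
  (2,5): δ = 10.78°  ✓
  (3,4): δ = 87.61°  ·
  (3,5): δ = 43.11°  ·
  (4,5): δ = 135.50°  ·
antipodal pairs: 2

count = 2; pairs: (1,4), (2,5)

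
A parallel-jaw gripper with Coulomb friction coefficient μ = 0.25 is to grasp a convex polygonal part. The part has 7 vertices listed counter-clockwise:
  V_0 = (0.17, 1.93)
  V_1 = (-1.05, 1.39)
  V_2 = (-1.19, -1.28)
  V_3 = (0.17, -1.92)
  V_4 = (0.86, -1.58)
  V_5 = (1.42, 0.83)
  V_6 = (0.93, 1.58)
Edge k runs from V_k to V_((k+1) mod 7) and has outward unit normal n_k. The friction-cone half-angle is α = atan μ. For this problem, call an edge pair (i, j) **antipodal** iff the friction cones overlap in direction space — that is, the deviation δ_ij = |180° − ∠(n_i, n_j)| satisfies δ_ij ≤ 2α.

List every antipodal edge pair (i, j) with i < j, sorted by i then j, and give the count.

count = 3; pairs: (0,3), (1,4), (2,6)

α = atan 0.25 = 14.04°;  2α = 28.07°
n_0 = (-0.4047, +0.9144)
n_1 = (-0.9986, +0.0524)
n_2 = (-0.4258, -0.9048)
n_3 = (+0.4420, -0.8970)
n_4 = (+0.9740, -0.2263)
n_5 = (+0.8372, +0.5469)
n_6 = (+0.4183, +0.9083)
  (0,1): δ = 116.88°  ·
  (0,2): δ = 49.08°  ·
  (0,3): δ = 2.36°  ✓
  (0,4): δ = 53.04°  ·
  (0,5): δ = 99.28°  ·
  (0,6): δ = 131.40°  ·
  (1,2): δ = 112.20°  ·
  (1,3): δ = 60.77°  ·
  (1,4): δ = 10.08°  ✓
  (1,5): δ = 36.16°  ·
  (1,6): δ = 68.27°  ·
  (2,3): δ = 128.57°  ·
  (2,4): δ = 77.88°  ·
  (2,5): δ = 31.64°  ·
  (2,6): δ = 0.47°  ✓
  (3,4): δ = 129.31°  ·
  (3,5): δ = 83.07°  ·
  (3,6): δ = 50.96°  ·
  (4,5): δ = 133.76°  ·
  (4,6): δ = 101.65°  ·
  (5,6): δ = 147.89°  ·
antipodal pairs: 3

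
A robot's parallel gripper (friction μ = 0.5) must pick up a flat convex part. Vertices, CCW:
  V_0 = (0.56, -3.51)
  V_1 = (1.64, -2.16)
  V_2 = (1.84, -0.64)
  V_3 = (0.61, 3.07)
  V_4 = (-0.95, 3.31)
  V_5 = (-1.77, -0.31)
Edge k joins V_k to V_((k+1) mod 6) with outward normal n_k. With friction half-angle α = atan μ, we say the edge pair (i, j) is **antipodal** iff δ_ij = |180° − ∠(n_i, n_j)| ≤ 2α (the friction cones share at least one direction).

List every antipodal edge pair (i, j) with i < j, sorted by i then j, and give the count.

count = 6; pairs: (0,4), (1,4), (1,5), (2,4), (2,5), (3,5)

α = atan 0.5 = 26.57°;  2α = 53.13°
n_0 = (+0.7809, -0.6247)
n_1 = (+0.9915, -0.1305)
n_2 = (+0.9492, +0.3147)
n_3 = (+0.1521, +0.9884)
n_4 = (-0.9753, +0.2209)
n_5 = (-0.8084, -0.5886)
  (0,1): δ = 148.84°  ·
  (0,2): δ = 123.00°  ·
  (0,3): δ = 60.09°  ·
  (0,4): δ = 25.90°  ✓
  (0,5): δ = 74.72°  ·
  (1,2): δ = 154.16°  ·
  (1,3): δ = 91.25°  ·
  (1,4): δ = 5.27°  ✓
  (1,5): δ = 43.56°  ✓
  (2,3): δ = 117.09°  ·
  (2,4): δ = 31.11°  ✓
  (2,5): δ = 17.72°  ✓
  (3,4): δ = 94.02°  ·
  (3,5): δ = 45.19°  ✓
  (4,5): δ = 131.18°  ·
antipodal pairs: 6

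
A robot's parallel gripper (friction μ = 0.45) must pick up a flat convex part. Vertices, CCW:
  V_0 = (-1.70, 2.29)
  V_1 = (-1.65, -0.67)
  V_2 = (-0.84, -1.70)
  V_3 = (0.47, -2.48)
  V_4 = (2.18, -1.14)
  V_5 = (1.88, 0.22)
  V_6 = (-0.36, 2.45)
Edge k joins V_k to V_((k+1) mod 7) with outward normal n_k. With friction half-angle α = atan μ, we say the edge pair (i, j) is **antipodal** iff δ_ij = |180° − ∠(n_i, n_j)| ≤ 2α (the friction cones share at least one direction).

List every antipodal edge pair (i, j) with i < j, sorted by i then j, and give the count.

count = 8; pairs: (0,4), (0,5), (1,4), (1,5), (2,4), (2,5), (2,6), (3,6)

α = atan 0.45 = 24.23°;  2α = 48.46°
n_0 = (-0.9999, -0.0169)
n_1 = (-0.7861, -0.6182)
n_2 = (-0.5116, -0.8592)
n_3 = (+0.6168, -0.7871)
n_4 = (+0.9765, +0.2154)
n_5 = (+0.7055, +0.7087)
n_6 = (-0.1186, +0.9929)
  (0,1): δ = 142.79°  ·
  (0,2): δ = 121.74°  ·
  (0,3): δ = 52.88°  ·
  (0,4): δ = 11.47°  ✓
  (0,5): δ = 44.16°  ✓
  (0,6): δ = 95.84°  ·
  (1,2): δ = 158.95°  ·
  (1,3): δ = 90.10°  ·
  (1,4): δ = 25.74°  ✓
  (1,5): δ = 6.95°  ✓
  (1,6): δ = 58.63°  ·
  (2,3): δ = 111.15°  ·
  (2,4): δ = 46.79°  ✓
  (2,5): δ = 14.10°  ✓
  (2,6): δ = 37.58°  ✓
  (3,4): δ = 115.64°  ·
  (3,5): δ = 82.95°  ·
  (3,6): δ = 31.27°  ✓
  (4,5): δ = 147.31°  ·
  (4,6): δ = 95.63°  ·
  (5,6): δ = 128.32°  ·
antipodal pairs: 8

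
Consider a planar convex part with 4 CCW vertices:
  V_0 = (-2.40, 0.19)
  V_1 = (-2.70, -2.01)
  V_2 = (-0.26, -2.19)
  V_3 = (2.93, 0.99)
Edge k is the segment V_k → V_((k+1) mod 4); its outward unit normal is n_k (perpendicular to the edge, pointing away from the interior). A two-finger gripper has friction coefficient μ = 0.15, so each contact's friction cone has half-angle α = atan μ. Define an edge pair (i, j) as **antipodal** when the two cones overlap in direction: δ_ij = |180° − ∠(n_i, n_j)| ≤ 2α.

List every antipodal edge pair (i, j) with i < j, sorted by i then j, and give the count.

count = 1; pairs: (1,3)

α = atan 0.15 = 8.53°;  2α = 17.06°
n_0 = (-0.9908, +0.1351)
n_1 = (-0.0736, -0.9973)
n_2 = (+0.7060, -0.7082)
n_3 = (-0.1484, +0.9889)
  (0,1): δ = 86.45°  ·
  (0,2): δ = 37.32°  ·
  (0,3): δ = 106.30°  ·
  (1,2): δ = 130.87°  ·
  (1,3): δ = 12.76°  ✓
  (2,3): δ = 36.37°  ·
antipodal pairs: 1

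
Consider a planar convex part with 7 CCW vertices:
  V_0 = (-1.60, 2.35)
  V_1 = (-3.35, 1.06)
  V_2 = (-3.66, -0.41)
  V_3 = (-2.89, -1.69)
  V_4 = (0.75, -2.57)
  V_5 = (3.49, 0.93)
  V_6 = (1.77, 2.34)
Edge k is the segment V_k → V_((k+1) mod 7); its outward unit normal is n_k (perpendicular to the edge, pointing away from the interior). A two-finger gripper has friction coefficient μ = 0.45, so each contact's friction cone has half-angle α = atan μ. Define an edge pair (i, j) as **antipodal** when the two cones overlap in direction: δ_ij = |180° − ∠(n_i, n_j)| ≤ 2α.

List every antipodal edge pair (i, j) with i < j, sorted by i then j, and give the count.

count = 5; pairs: (0,4), (1,4), (2,5), (3,5), (3,6)

α = atan 0.45 = 24.23°;  2α = 48.46°
n_0 = (-0.5934, +0.8049)
n_1 = (-0.9785, +0.2063)
n_2 = (-0.8569, -0.5155)
n_3 = (-0.2350, -0.9720)
n_4 = (+0.7874, -0.6164)
n_5 = (+0.6340, +0.7734)
n_6 = (+0.0030, +1.0000)
  (0,1): δ = 138.30°  ·
  (0,2): δ = 95.37°  ·
  (0,3): δ = 49.99°  ·
  (0,4): δ = 15.55°  ✓
  (0,5): δ = 104.26°  ·
  (0,6): δ = 143.43°  ·
  (1,2): δ = 137.06°  ·
  (1,3): δ = 91.68°  ·
  (1,4): δ = 26.15°  ✓
  (1,5): δ = 62.56°  ·
  (1,6): δ = 101.74°  ·
  (2,3): δ = 134.62°  ·
  (2,4): δ = 69.09°  ·
  (2,5): δ = 19.63°  ✓
  (2,6): δ = 58.80°  ·
  (3,4): δ = 114.46°  ·
  (3,5): δ = 25.75°  ✓
  (3,6): δ = 13.42°  ✓
  (4,5): δ = 91.29°  ·
  (4,6): δ = 52.11°  ·
  (5,6): δ = 140.83°  ·
antipodal pairs: 5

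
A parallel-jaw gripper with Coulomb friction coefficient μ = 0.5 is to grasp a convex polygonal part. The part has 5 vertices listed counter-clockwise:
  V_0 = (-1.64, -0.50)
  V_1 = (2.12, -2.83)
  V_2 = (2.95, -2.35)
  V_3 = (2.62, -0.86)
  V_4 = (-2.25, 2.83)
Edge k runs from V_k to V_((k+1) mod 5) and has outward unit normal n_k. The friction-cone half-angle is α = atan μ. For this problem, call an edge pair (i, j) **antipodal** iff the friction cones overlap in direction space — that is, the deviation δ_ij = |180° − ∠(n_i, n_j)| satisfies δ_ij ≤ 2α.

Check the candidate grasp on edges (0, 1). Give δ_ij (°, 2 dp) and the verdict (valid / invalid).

α = atan 0.5 = 26.57°;  2α = 53.13°
edge 0: e_0 = (+3.76, -2.33);  n_0 = (-0.5267, -0.8500)
edge 1: e_1 = (+0.83, +0.48);  n_1 = (+0.5006, -0.8657)
∠(n_0, n_1) = 61.83°
δ = |180° − 61.83°| = 118.17°
118.17° > 2α = 53.13°  →  invalid

δ = 118.17°, invalid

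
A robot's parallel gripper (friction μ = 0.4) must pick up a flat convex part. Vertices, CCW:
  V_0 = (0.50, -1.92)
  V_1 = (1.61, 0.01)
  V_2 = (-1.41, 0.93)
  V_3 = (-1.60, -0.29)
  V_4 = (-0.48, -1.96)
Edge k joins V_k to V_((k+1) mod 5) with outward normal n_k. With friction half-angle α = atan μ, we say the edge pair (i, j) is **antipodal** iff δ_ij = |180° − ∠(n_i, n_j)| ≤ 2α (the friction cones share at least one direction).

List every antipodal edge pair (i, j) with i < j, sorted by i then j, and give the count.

α = atan 0.4 = 21.80°;  2α = 43.60°
n_0 = (+0.8669, -0.4986)
n_1 = (+0.2914, +0.9566)
n_2 = (-0.9881, +0.1539)
n_3 = (-0.8305, -0.5570)
n_4 = (+0.0408, -0.9992)
  (0,1): δ = 77.04°  ·
  (0,2): δ = 21.05°  ✓
  (0,3): δ = 63.75°  ·
  (0,4): δ = 122.24°  ·
  (1,2): δ = 81.91°  ·
  (1,3): δ = 39.21°  ✓
  (1,4): δ = 19.28°  ✓
  (2,3): δ = 137.30°  ·
  (2,4): δ = 78.81°  ·
  (3,4): δ = 121.51°  ·
antipodal pairs: 3

count = 3; pairs: (0,2), (1,3), (1,4)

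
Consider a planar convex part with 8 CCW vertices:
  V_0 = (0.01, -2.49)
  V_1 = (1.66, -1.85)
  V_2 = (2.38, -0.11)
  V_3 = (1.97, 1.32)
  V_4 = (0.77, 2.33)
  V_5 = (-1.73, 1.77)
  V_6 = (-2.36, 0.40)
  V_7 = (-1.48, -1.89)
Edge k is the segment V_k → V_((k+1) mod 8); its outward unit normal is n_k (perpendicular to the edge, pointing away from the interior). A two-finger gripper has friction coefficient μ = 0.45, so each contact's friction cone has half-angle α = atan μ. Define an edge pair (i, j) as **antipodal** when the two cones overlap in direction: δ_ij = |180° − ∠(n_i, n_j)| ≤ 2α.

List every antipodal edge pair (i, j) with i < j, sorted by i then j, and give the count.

count = 9; pairs: (0,4), (0,5), (1,5), (1,6), (2,5), (2,6), (3,6), (3,7), (4,7)

α = atan 0.45 = 24.23°;  2α = 48.46°
n_0 = (+0.3616, -0.9323)
n_1 = (+0.9240, -0.3824)
n_2 = (+0.9613, +0.2756)
n_3 = (+0.6439, +0.7651)
n_4 = (-0.2186, +0.9758)
n_5 = (-0.9085, +0.4178)
n_6 = (-0.9335, -0.3587)
n_7 = (-0.3735, -0.9276)
  (0,1): δ = 133.68°  ·
  (0,2): δ = 95.20°  ·
  (0,3): δ = 61.29°  ·
  (0,4): δ = 8.57°  ✓
  (0,5): δ = 44.10°  ✓
  (0,6): δ = 89.82°  ·
  (0,7): δ = 136.87°  ·
  (1,2): δ = 141.52°  ·
  (1,3): δ = 107.61°  ·
  (1,4): δ = 54.89°  ·
  (1,5): δ = 2.22°  ✓
  (1,6): δ = 43.50°  ✓
  (1,7): δ = 90.55°  ·
  (2,3): δ = 146.08°  ·
  (2,4): δ = 93.37°  ·
  (2,5): δ = 40.69°  ✓
  (2,6): δ = 5.02°  ✓
  (2,7): δ = 52.07°  ·
  (3,4): δ = 127.29°  ·
  (3,5): δ = 74.61°  ·
  (3,6): δ = 28.89°  ✓
  (3,7): δ = 18.15°  ✓
  (4,5): δ = 127.32°  ·
  (4,6): δ = 81.61°  ·
  (4,7): δ = 34.56°  ✓
  (5,6): δ = 134.28°  ·
  (5,7): δ = 87.24°  ·
  (6,7): δ = 132.95°  ·
antipodal pairs: 9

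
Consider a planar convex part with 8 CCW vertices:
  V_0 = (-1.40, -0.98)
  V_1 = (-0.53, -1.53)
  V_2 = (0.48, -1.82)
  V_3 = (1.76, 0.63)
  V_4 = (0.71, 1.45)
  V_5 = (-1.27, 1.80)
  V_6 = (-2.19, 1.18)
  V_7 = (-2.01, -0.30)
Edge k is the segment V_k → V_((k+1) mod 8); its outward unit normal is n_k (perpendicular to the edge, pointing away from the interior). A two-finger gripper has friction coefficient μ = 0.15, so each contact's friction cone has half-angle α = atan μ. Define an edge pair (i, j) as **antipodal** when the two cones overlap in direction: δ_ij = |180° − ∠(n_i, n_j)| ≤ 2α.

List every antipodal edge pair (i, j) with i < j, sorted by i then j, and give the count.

count = 3; pairs: (0,3), (1,4), (3,7)

α = atan 0.15 = 8.53°;  2α = 17.06°
n_0 = (-0.5344, -0.8453)
n_1 = (-0.2760, -0.9612)
n_2 = (+0.8863, -0.4631)
n_3 = (+0.6155, +0.7881)
n_4 = (+0.1741, +0.9847)
n_5 = (-0.5589, +0.8293)
n_6 = (-0.9927, -0.1207)
n_7 = (-0.7444, -0.6678)
  (0,1): δ = 163.72°  ·
  (0,2): δ = 85.28°  ·
  (0,3): δ = 5.69°  ✓
  (0,4): δ = 22.28°  ·
  (0,5): δ = 66.28°  ·
  (0,6): δ = 129.23°  ·
  (0,7): δ = 164.19°  ·
  (1,2): δ = 101.56°  ·
  (1,3): δ = 21.97°  ·
  (1,4): δ = 6.00°  ✓
  (1,5): δ = 50.00°  ·
  (1,6): δ = 112.95°  ·
  (1,7): δ = 147.91°  ·
  (2,3): δ = 100.40°  ·
  (2,4): δ = 72.44°  ·
  (2,5): δ = 28.44°  ·
  (2,6): δ = 34.52°  ·
  (2,7): δ = 69.48°  ·
  (3,4): δ = 152.04°  ·
  (3,5): δ = 108.04°  ·
  (3,6): δ = 45.08°  ·
  (3,7): δ = 10.12°  ✓
  (4,5): δ = 136.00°  ·
  (4,6): δ = 73.04°  ·
  (4,7): δ = 38.08°  ·
  (5,6): δ = 117.04°  ·
  (5,7): δ = 82.08°  ·
  (6,7): δ = 145.04°  ·
antipodal pairs: 3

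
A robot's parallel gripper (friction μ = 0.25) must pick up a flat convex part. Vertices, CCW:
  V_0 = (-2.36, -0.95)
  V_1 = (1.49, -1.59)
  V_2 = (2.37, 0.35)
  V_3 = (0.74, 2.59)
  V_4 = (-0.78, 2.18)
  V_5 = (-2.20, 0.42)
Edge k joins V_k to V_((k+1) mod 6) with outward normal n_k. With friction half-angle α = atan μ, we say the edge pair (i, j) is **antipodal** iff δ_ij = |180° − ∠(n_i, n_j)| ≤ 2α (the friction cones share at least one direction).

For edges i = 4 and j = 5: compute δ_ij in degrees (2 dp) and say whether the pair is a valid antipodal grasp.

α = atan 0.25 = 14.04°;  2α = 28.07°
edge 4: e_4 = (-1.42, -1.76);  n_4 = (-0.7783, +0.6279)
edge 5: e_5 = (-0.16, -1.37);  n_5 = (-0.9932, +0.1160)
∠(n_4, n_5) = 32.24°
δ = |180° − 32.24°| = 147.76°
147.76° > 2α = 28.07°  →  invalid

δ = 147.76°, invalid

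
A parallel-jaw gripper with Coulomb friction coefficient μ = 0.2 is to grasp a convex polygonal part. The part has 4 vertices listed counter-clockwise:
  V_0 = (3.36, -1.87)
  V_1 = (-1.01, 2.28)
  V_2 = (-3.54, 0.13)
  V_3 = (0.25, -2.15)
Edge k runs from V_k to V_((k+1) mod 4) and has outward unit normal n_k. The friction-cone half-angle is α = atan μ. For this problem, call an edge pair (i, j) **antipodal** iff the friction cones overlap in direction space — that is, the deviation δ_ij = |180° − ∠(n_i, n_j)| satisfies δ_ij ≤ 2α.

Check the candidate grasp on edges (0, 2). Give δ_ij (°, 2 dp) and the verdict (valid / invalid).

α = atan 0.2 = 11.31°;  2α = 22.62°
edge 0: e_0 = (-4.37, +4.15);  n_0 = (+0.6886, +0.7251)
edge 2: e_2 = (+3.79, -2.28);  n_2 = (-0.5155, -0.8569)
∠(n_0, n_2) = 167.51°
δ = |180° − 167.51°| = 12.49°
12.49° ≤ 2α = 22.62°  →  valid

δ = 12.49°, valid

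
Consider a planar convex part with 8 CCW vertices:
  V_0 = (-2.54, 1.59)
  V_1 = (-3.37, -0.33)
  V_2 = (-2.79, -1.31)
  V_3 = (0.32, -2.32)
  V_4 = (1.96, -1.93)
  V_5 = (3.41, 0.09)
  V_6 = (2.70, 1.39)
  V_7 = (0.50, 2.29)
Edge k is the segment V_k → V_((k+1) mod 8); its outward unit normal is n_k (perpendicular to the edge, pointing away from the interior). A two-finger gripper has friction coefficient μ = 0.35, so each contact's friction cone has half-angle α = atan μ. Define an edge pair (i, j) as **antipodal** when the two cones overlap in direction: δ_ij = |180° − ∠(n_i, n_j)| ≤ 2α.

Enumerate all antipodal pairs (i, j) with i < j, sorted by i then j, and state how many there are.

α = atan 0.35 = 19.29°;  2α = 38.58°
n_0 = (-0.9179, +0.3968)
n_1 = (-0.8606, -0.5093)
n_2 = (-0.3089, -0.9511)
n_3 = (+0.2314, -0.9729)
n_4 = (+0.8124, -0.5831)
n_5 = (+0.8776, +0.4793)
n_6 = (+0.3786, +0.9255)
n_7 = (-0.2244, +0.9745)
  (0,1): δ = 126.00°  ·
  (0,2): δ = 84.61°  ·
  (0,3): δ = 53.24°  ·
  (0,4): δ = 12.29°  ✓
  (0,5): δ = 52.02°  ·
  (0,6): δ = 91.13°  ·
  (0,7): δ = 126.35°  ·
  (1,2): δ = 138.61°  ·
  (1,3): δ = 107.24°  ·
  (1,4): δ = 66.29°  ·
  (1,5): δ = 1.98°  ✓
  (1,6): δ = 37.13°  ✓
  (1,7): δ = 72.35°  ·
  (2,3): δ = 148.63°  ·
  (2,4): δ = 107.68°  ·
  (2,5): δ = 43.37°  ·
  (2,6): δ = 4.26°  ✓
  (2,7): δ = 30.96°  ✓
  (3,4): δ = 139.05°  ·
  (3,5): δ = 74.74°  ·
  (3,6): δ = 35.63°  ✓
  (3,7): δ = 0.41°  ✓
  (4,5): δ = 115.69°  ·
  (4,6): δ = 76.58°  ·
  (4,7): δ = 41.36°  ·
  (5,6): δ = 140.89°  ·
  (5,7): δ = 105.67°  ·
  (6,7): δ = 144.78°  ·
antipodal pairs: 7

count = 7; pairs: (0,4), (1,5), (1,6), (2,6), (2,7), (3,6), (3,7)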